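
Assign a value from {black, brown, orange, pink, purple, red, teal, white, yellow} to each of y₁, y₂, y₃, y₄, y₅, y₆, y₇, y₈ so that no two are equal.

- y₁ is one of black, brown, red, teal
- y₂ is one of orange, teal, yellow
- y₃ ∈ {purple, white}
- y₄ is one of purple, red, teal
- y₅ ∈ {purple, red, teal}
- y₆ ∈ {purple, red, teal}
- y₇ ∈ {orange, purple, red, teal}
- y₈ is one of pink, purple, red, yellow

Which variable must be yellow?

y₂

y₄, y₅, y₆ between them cover only {purple, red, teal} — a naked triple. Remove those values from y₁, y₂, y₃, y₇, y₈.
y₃ must be white (only option left).
y₇'s domain is down to {orange}, so y₇ = orange. So y₂ can't be orange.
So yellow goes to y₂.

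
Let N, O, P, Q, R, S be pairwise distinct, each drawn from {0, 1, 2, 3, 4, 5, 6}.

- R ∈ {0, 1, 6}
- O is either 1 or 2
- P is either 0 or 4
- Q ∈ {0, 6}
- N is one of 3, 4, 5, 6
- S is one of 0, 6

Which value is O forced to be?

Q and S between them cover only {0, 6} — a naked pair. Remove those values from N, P, R.
P must be 4 (only option left). Strike 4 from N.
R must be 1 (only option left). Strike 1 from O.
So O = 2.

2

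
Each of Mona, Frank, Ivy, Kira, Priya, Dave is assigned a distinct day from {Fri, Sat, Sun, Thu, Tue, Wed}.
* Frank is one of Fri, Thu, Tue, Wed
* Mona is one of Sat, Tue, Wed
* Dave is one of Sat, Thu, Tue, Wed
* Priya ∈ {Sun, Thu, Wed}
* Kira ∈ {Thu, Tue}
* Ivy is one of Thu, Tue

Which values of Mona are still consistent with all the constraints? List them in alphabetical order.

Among the 6 variables, Fri fits only Frank (and all 6 values in {Fri, Sat, Sun, Thu, Tue, Wed} must be used), so Frank = Fri.
The 5 still-open variables draw from only 5 values {Sat, Sun, Thu, Tue, Wed}, so each is used; only Priya can be Sun, hence Priya = Sun.
Ivy and Kira share exactly the 2 values {Thu, Tue}; by pigeonhole those values go to them, so strike Thu, Tue from Mona, Dave.
No further eliminations apply; Mona can still be any of Sat, Wed.

Sat, Wed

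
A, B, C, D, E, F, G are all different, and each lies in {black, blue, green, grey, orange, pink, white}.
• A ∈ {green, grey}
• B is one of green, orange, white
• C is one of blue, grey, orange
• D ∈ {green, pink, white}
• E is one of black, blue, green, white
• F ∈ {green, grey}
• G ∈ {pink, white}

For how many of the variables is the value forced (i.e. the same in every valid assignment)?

3

The 7 variables together cover exactly {black, blue, green, grey, orange, pink, white} — 7 values for 7 variables — and black appears only in E's list, so E = black.
Among the 6 still-open variables, blue fits only C (and all 6 values in {blue, green, grey, orange, pink, white} must be used), so C = blue.
Among the 5 still-open variables, orange fits only B (and all 5 values in {green, grey, orange, pink, white} must be used), so B = orange.
A and F between them cover only {green, grey} — a naked pair. Remove those values from D.
Determined: B=orange, C=blue, E=black. The other variables each still have more than one consistent value. That makes 3.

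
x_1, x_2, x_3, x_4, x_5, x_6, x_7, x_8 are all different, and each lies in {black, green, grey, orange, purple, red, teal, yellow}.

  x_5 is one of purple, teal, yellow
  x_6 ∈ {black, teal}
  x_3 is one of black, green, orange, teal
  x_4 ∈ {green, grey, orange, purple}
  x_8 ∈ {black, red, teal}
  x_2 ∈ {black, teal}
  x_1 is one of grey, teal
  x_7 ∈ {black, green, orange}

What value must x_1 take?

Among the 8 variables, red fits only x_8 (and all 8 values in {black, green, grey, orange, purple, red, teal, yellow} must be used), so x_8 = red.
The 7 still-open variables draw from only 7 values {black, green, grey, orange, purple, teal, yellow}, so each is used; only x_5 can be yellow, hence x_5 = yellow.
The 6 still-open variables draw from only 6 values {black, green, grey, orange, purple, teal}, so each is used; only x_4 can be purple, hence x_4 = purple.
The 5 still-open variables draw from only 5 values {black, green, grey, orange, teal}, so each is used; only x_1 can be grey, hence x_1 = grey.

grey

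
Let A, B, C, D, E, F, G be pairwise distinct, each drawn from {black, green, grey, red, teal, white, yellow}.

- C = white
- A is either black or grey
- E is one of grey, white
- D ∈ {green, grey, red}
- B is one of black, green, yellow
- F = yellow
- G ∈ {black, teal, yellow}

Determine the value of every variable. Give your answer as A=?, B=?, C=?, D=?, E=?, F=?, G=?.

A=black, B=green, C=white, D=red, E=grey, F=yellow, G=teal

C has just one choice, so C = white. Strike white from E.
E's domain is down to {grey}, so E = grey. Eliminate grey elsewhere: A, D.
F has just one choice, so F = yellow. So B, G can't be yellow.
A has just one choice, so A = black. Strike black from B, G.
B must be green (only option left). So D can't be green.
That leaves D = red.
G's domain is down to {teal}, so G = teal.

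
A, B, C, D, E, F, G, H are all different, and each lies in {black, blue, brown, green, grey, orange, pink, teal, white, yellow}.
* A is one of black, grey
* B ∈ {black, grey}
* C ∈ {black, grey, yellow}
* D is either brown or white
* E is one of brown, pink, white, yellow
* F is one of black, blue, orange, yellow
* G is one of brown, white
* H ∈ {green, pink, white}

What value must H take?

A and B between them cover only {black, grey} — a naked pair. Remove those values from C, F.
That leaves C = yellow. So E, F can't be yellow.
D and G between them cover only {brown, white} — a naked pair. Remove those values from E, H.
E has just one choice, so E = pink. Strike pink from H.
So H = green.

green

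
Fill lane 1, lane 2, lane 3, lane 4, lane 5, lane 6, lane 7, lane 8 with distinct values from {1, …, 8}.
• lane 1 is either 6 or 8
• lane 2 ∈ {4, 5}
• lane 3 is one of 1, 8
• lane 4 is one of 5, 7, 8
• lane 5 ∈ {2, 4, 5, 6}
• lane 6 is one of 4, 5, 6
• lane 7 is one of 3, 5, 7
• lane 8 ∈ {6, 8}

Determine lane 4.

7

Among the 8 variables, 1 fits only lane 3 (and all 8 values in {1, 2, 3, 4, 5, 6, 7, 8} must be used), so lane 3 = 1.
Among the 7 still-open variables, 2 fits only lane 5 (and all 7 values in {2, 3, 4, 5, 6, 7, 8} must be used), so lane 5 = 2.
The 6 still-open variables draw from only 6 values {3, 4, 5, 6, 7, 8}, so each is used; only lane 7 can be 3, hence lane 7 = 3.
The 5 still-open variables together cover exactly {4, 5, 6, 7, 8} — 5 values for 5 variables — and 7 appears only in lane 4's list, so lane 4 = 7.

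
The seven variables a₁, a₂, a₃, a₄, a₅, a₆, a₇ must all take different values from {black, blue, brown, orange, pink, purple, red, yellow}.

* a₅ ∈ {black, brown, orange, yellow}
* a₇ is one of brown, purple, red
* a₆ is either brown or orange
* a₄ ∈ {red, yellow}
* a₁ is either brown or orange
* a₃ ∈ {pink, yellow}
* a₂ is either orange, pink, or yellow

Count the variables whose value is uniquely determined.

3

The 7 variables draw from only 7 values {black, brown, orange, pink, purple, red, yellow}, so each is used; only a₅ can be black, hence a₅ = black.
Among the 6 still-open variables, purple fits only a₇ (and all 6 values in {brown, orange, pink, purple, red, yellow} must be used), so a₇ = purple.
The 5 still-open variables together cover exactly {brown, orange, pink, red, yellow} — 5 values for 5 variables — and red appears only in a₄'s list, so a₄ = red.
a₁ and a₆ between them cover only {brown, orange} — a naked pair. Remove those values from a₂.
Determined: a₄=red, a₅=black, a₇=purple. The other variables each still have more than one consistent value. That makes 3.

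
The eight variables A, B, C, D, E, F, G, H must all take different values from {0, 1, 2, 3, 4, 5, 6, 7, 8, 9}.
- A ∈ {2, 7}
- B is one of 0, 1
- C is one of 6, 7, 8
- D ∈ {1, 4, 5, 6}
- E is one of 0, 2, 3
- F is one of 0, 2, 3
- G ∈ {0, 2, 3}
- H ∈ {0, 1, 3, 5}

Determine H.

E, F, G share exactly the 3 values {0, 2, 3}; by pigeonhole those values go to them, so strike 0, 2, 3 from A, B, H.
A must be 7 (only option left). So C can't be 7.
B must be 1 (only option left). So D, H can't be 1.
So H = 5.

5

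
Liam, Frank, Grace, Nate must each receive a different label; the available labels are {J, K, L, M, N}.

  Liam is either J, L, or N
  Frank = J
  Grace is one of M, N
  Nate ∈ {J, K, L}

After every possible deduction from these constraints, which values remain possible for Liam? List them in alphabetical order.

Frank's domain is down to {J}, so Frank = J. Strike J from Liam, Nate.
No further eliminations apply; Liam can still be any of L, N.

L, N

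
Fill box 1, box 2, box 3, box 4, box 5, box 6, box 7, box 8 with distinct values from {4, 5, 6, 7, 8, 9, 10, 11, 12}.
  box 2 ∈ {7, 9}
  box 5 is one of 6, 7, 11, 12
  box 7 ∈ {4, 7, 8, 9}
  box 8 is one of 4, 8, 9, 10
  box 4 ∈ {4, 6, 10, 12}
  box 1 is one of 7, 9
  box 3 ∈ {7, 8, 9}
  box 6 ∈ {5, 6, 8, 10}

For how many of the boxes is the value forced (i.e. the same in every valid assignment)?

3

box 1 and box 2 between them cover only {7, 9} — a naked pair. Remove those values from box 3, box 5, box 7, box 8.
box 3 has just one choice, so box 3 = 8. Strike 8 from box 6, box 7, box 8.
box 7 must be 4 (only option left). Eliminate 4 elsewhere: box 4, box 8.
box 8's domain is down to {10}, so box 8 = 10. Strike 10 from box 4, box 6.
Determined: box 3=8, box 7=4, box 8=10. The other boxes each still have more than one consistent value. That makes 3.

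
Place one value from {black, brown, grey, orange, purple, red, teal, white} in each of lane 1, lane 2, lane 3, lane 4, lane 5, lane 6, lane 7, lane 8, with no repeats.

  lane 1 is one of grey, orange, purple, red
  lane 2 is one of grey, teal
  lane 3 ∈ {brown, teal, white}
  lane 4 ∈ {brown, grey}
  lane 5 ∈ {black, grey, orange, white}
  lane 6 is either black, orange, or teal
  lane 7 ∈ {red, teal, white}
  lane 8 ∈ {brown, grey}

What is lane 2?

The 8 variables together cover exactly {black, brown, grey, orange, purple, red, teal, white} — 8 values for 8 variables — and purple appears only in lane 1's list, so lane 1 = purple.
The 7 still-open variables draw from only 7 values {black, brown, grey, orange, red, teal, white}, so each is used; only lane 7 can be red, hence lane 7 = red.
The 2 variables lane 4 and lane 8 are confined to {brown, grey}, which locks those values in; drop them from lane 2, lane 3, lane 5.
So lane 2 = teal.

teal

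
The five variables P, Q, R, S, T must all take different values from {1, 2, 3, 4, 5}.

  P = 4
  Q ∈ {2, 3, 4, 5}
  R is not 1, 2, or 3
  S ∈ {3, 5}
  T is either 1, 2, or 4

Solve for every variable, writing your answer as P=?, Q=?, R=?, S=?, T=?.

P's domain is down to {4}, so P = 4. Strike 4 from Q, R, T.
R's domain is down to {5}, so R = 5. Eliminate 5 elsewhere: Q, S.
S's domain is down to {3}, so S = 3. Strike 3 from Q.
Q's domain is down to {2}, so Q = 2. So T can't be 2.
That leaves T = 1.

P=4, Q=2, R=5, S=3, T=1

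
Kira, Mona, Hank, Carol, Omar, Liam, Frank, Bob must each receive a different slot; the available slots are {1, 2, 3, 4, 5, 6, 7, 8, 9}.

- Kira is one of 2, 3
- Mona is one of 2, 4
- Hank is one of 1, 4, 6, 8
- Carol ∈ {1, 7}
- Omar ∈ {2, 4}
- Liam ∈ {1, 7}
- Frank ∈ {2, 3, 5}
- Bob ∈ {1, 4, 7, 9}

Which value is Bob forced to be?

The 2 variables Mona and Omar are confined to {2, 4}, which locks those values in; drop them from Kira, Hank, Frank, Bob.
That leaves Kira = 3. Eliminate 3 elsewhere: Frank.
Frank must be 5 (only option left).
Carol and Liam share exactly the 2 values {1, 7}; by pigeonhole those values go to them, so strike 1, 7 from Hank, Bob.
So Bob = 9.

9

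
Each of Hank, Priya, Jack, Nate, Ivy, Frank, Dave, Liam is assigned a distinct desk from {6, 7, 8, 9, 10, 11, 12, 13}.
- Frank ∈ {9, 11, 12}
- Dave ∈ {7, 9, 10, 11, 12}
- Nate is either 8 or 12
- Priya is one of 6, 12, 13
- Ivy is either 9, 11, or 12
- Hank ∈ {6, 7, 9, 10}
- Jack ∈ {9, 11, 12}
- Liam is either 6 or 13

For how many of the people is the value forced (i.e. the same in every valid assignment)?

1

The 8 variables draw from only 8 values {6, 7, 8, 9, 10, 11, 12, 13}, so each is used; only Nate can be 8, hence Nate = 8.
Jack, Ivy, Frank between them cover only {9, 11, 12} — a naked triple. Remove those values from Hank, Priya, Dave.
Priya and Liam between them cover only {6, 13} — a naked pair. Remove those values from Hank.
Determined: Nate=8. The other people each still have more than one consistent value. That makes 1.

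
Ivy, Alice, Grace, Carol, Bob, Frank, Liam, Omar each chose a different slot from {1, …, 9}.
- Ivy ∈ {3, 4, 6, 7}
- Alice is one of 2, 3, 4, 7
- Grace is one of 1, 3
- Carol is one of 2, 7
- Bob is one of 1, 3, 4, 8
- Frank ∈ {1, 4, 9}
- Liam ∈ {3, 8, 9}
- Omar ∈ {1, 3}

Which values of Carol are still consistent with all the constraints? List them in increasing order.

Among the 8 variables, 6 fits only Ivy (and all 8 values in {1, 2, 3, 4, 6, 7, 8, 9} must be used), so Ivy = 6.
Grace and Omar share exactly the 2 values {1, 3}; by pigeonhole those values go to them, so strike 1, 3 from Alice, Bob, Frank, Liam.
Bob, Frank, Liam share exactly the 3 values {4, 8, 9}; by pigeonhole those values go to them, so strike 4, 8, 9 from Alice.
No further eliminations apply; Carol can still be any of 2, 7.

2, 7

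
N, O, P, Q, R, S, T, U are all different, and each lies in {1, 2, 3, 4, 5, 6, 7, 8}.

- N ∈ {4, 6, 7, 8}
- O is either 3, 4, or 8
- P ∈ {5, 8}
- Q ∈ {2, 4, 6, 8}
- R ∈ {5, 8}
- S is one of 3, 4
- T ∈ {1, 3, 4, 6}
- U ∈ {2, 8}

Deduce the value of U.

2

The 8 variables draw from only 8 values {1, 2, 3, 4, 5, 6, 7, 8}, so each is used; only T can be 1, hence T = 1.
The 7 still-open variables together cover exactly {2, 3, 4, 5, 6, 7, 8} — 7 values for 7 variables — and 7 appears only in N's list, so N = 7.
The 6 still-open variables together cover exactly {2, 3, 4, 5, 6, 8} — 6 values for 6 variables — and 6 appears only in Q's list, so Q = 6.
The 5 still-open variables draw from only 5 values {2, 3, 4, 5, 8}, so each is used; only U can be 2, hence U = 2.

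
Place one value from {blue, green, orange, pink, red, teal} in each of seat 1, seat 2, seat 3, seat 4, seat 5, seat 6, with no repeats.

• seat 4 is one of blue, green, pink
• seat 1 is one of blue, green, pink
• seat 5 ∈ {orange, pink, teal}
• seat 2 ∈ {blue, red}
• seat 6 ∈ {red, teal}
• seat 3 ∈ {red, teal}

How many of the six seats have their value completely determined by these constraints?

Among the 6 variables, orange fits only seat 5 (and all 6 values in {blue, green, orange, pink, red, teal} must be used), so seat 5 = orange.
seat 3 and seat 6 between them cover only {red, teal} — a naked pair. Remove those values from seat 2.
seat 2 must be blue (only option left). Strike blue from seat 1, seat 4.
Determined: seat 2=blue, seat 5=orange. The other seats each still have more than one consistent value. That makes 2.

2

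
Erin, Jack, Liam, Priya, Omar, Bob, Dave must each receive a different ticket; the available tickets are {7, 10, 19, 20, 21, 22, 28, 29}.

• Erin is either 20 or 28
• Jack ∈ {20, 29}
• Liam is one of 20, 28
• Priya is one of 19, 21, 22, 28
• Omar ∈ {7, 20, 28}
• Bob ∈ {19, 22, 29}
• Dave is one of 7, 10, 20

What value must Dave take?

10

The 2 variables Erin and Liam are confined to {20, 28}, which locks those values in; drop them from Jack, Priya, Omar, Dave.
Jack's domain is down to {29}, so Jack = 29. Remove 29 from Bob.
Omar has just one choice, so Omar = 7. Remove 7 from Dave.
So Dave = 10.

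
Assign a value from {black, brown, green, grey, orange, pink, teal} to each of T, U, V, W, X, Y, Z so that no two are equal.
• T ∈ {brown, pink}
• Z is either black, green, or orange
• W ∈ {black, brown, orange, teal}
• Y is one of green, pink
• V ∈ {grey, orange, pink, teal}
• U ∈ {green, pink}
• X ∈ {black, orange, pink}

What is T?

brown

The 7 variables draw from only 7 values {black, brown, green, grey, orange, pink, teal}, so each is used; only V can be grey, hence V = grey.
The 6 still-open variables together cover exactly {black, brown, green, orange, pink, teal} — 6 values for 6 variables — and teal appears only in W's list, so W = teal.
The 5 still-open variables together cover exactly {black, brown, green, orange, pink} — 5 values for 5 variables — and brown appears only in T's list, so T = brown.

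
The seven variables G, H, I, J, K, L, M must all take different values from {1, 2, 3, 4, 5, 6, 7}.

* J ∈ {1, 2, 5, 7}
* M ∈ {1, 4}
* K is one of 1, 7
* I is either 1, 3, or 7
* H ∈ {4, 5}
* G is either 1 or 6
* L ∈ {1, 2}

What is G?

Among the 7 variables, 3 fits only I (and all 7 values in {1, 2, 3, 4, 5, 6, 7} must be used), so I = 3.
Among the 6 still-open variables, 6 fits only G (and all 6 values in {1, 2, 4, 5, 6, 7} must be used), so G = 6.

6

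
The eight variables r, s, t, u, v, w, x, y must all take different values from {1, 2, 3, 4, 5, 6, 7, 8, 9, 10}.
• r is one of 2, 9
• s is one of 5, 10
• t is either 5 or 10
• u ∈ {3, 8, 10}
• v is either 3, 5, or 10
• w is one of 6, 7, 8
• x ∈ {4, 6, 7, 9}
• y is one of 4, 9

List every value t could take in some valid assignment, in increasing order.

s and t between them cover only {5, 10} — a naked pair. Remove those values from u, v.
v's domain is down to {3}, so v = 3. Remove 3 from u.
u's domain is down to {8}, so u = 8. So w can't be 8.
No further eliminations apply; t can still be any of 5, 10.

5, 10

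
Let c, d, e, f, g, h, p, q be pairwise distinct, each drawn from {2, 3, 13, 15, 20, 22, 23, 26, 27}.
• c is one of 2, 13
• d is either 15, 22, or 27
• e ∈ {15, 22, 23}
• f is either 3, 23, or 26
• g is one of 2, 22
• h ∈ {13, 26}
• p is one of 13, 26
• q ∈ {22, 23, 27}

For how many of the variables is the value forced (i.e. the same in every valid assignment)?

3

The 8 variables draw from only 8 values {2, 3, 13, 15, 22, 23, 26, 27}, so each is used; only f can be 3, hence f = 3.
h and p between them cover only {13, 26} — a naked pair. Remove those values from c.
c has just one choice, so c = 2. Strike 2 from g.
That leaves g = 22. Strike 22 from d, e, q.
Determined: c=2, f=3, g=22. The other variables each still have more than one consistent value. That makes 3.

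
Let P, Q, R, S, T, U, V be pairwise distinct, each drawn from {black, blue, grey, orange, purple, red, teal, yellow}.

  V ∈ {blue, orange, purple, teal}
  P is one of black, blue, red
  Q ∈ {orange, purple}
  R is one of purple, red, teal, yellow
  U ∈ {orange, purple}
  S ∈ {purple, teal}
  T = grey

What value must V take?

T must be grey (only option left).
The 2 variables Q and U are confined to {orange, purple}, which locks those values in; drop them from R, S, V.
S's domain is down to {teal}, so S = teal. Eliminate teal elsewhere: R, V.
So V = blue.

blue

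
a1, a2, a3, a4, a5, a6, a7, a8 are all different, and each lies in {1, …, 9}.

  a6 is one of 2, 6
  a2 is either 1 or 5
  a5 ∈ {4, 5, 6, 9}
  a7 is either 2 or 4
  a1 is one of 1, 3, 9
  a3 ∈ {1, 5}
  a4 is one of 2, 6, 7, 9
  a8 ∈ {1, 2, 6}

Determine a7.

4

The 8 variables draw from only 8 values {1, 2, 3, 4, 5, 6, 7, 9}, so each is used; only a1 can be 3, hence a1 = 3.
Among the 7 still-open variables, 7 fits only a4 (and all 7 values in {1, 2, 4, 5, 6, 7, 9} must be used), so a4 = 7.
The 6 still-open variables together cover exactly {1, 2, 4, 5, 6, 9} — 6 values for 6 variables — and 9 appears only in a5's list, so a5 = 9.
Among the 5 still-open variables, 4 fits only a7 (and all 5 values in {1, 2, 4, 5, 6} must be used), so a7 = 4.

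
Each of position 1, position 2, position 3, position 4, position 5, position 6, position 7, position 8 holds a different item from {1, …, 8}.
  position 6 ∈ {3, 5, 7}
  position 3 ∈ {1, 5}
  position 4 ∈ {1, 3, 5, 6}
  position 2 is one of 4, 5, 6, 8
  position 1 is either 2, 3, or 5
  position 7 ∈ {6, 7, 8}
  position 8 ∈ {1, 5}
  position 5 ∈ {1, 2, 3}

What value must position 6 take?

The 8 variables draw from only 8 values {1, 2, 3, 4, 5, 6, 7, 8}, so each is used; only position 2 can be 4, hence position 2 = 4.
The 7 still-open variables together cover exactly {1, 2, 3, 5, 6, 7, 8} — 7 values for 7 variables — and 8 appears only in position 7's list, so position 7 = 8.
The 6 still-open variables draw from only 6 values {1, 2, 3, 5, 6, 7}, so each is used; only position 4 can be 6, hence position 4 = 6.
The 5 still-open variables draw from only 5 values {1, 2, 3, 5, 7}, so each is used; only position 6 can be 7, hence position 6 = 7.

7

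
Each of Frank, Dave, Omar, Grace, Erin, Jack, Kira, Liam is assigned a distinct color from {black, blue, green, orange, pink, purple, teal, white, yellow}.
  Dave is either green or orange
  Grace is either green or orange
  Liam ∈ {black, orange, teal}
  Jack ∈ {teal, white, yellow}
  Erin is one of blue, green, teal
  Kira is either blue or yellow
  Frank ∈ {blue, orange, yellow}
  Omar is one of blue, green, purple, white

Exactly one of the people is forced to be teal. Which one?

Among the 8 variables, black fits only Liam (and all 8 values in {black, blue, green, orange, purple, teal, white, yellow} must be used), so Liam = black.
The 7 still-open variables draw from only 7 values {blue, green, orange, purple, teal, white, yellow}, so each is used; only Omar can be purple, hence Omar = purple.
The 6 still-open variables draw from only 6 values {blue, green, orange, teal, white, yellow}, so each is used; only Jack can be white, hence Jack = white.
The 5 still-open variables draw from only 5 values {blue, green, orange, teal, yellow}, so each is used; only Erin can be teal, hence Erin = teal.

Erin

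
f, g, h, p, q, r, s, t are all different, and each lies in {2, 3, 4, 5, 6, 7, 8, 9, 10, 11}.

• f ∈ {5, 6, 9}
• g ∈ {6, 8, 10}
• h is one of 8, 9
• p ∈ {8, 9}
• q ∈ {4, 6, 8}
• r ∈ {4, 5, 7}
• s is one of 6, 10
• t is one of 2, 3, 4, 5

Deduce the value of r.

7

h and p between them cover only {8, 9} — a naked pair. Remove those values from f, g, q.
g and s between them cover only {6, 10} — a naked pair. Remove those values from f, q.
f has just one choice, so f = 5. Eliminate 5 elsewhere: r, t.
q has just one choice, so q = 4. Remove 4 from r, t.
So r = 7.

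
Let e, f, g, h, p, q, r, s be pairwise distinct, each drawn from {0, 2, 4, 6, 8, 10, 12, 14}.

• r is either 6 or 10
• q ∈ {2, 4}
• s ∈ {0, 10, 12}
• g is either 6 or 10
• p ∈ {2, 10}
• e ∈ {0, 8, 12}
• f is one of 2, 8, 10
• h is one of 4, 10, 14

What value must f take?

8

The 8 variables draw from only 8 values {0, 2, 4, 6, 8, 10, 12, 14}, so each is used; only h can be 14, hence h = 14.
Among the 7 still-open variables, 4 fits only q (and all 7 values in {0, 2, 4, 6, 8, 10, 12} must be used), so q = 4.
The 2 variables g and r are confined to {6, 10}, which locks those values in; drop them from f, p, s.
p must be 2 (only option left). So f can't be 2.
So f = 8.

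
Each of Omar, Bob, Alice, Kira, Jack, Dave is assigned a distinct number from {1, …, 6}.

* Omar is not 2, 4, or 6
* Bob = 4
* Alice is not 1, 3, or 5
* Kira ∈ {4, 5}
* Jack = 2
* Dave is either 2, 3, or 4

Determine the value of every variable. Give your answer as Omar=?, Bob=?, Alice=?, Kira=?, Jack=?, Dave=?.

Omar=1, Bob=4, Alice=6, Kira=5, Jack=2, Dave=3

Bob's domain is down to {4}, so Bob = 4. Eliminate 4 elsewhere: Alice, Kira, Dave.
Kira must be 5 (only option left). Eliminate 5 elsewhere: Omar.
Jack must be 2 (only option left). Strike 2 from Alice, Dave.
Dave must be 3 (only option left). Remove 3 from Omar.
Omar has just one choice, so Omar = 1.
Alice must be 6 (only option left).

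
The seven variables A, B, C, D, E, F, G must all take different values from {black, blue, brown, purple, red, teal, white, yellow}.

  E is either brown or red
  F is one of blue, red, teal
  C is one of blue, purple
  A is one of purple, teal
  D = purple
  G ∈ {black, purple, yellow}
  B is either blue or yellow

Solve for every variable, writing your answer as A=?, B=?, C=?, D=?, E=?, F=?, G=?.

A=teal, B=yellow, C=blue, D=purple, E=brown, F=red, G=black

D has just one choice, so D = purple. Remove purple from A, C, G.
A has just one choice, so A = teal. Strike teal from F.
C has just one choice, so C = blue. Remove blue from B, F.
F's domain is down to {red}, so F = red. Strike red from E.
B has just one choice, so B = yellow. Strike yellow from G.
That leaves E = brown.
G must be black (only option left).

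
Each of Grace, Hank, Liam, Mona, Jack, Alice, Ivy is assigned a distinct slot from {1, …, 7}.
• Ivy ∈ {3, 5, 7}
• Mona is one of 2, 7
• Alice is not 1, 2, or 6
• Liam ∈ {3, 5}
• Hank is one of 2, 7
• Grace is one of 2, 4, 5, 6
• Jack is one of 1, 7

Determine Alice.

Among the 7 variables, 1 fits only Jack (and all 7 values in {1, 2, 3, 4, 5, 6, 7} must be used), so Jack = 1.
Among the 6 still-open variables, 6 fits only Grace (and all 6 values in {2, 3, 4, 5, 6, 7} must be used), so Grace = 6.
The 5 still-open variables draw from only 5 values {2, 3, 4, 5, 7}, so each is used; only Alice can be 4, hence Alice = 4.

4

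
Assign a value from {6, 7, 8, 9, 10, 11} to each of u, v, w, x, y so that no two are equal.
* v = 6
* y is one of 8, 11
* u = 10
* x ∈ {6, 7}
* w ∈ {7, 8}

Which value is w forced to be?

u must be 10 (only option left).
v must be 6 (only option left). So x can't be 6.
x has just one choice, so x = 7. Strike 7 from w.
So w = 8.

8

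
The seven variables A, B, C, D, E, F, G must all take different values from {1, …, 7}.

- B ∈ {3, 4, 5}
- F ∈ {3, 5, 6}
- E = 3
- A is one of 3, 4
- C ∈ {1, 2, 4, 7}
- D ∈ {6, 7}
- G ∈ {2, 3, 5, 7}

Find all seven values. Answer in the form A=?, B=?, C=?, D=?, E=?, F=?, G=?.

E's domain is down to {3}, so E = 3. So A, B, F, G can't be 3.
A has just one choice, so A = 4. So B, C can't be 4.
B's domain is down to {5}, so B = 5. Eliminate 5 elsewhere: F, G.
F must be 6 (only option left). Eliminate 6 elsewhere: D.
That leaves D = 7. Remove 7 from C, G.
That leaves G = 2. Remove 2 from C.
C has just one choice, so C = 1.

A=4, B=5, C=1, D=7, E=3, F=6, G=2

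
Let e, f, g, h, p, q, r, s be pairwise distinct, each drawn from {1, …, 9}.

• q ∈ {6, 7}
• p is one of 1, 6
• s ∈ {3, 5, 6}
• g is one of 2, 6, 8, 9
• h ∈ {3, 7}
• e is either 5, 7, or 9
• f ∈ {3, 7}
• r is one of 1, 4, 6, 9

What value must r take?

f and h share exactly the 2 values {3, 7}; by pigeonhole those values go to them, so strike 3, 7 from e, q, s.
q's domain is down to {6}, so q = 6. So g, p, r, s can't be 6.
That leaves s = 5. So e can't be 5.
e has just one choice, so e = 9. Remove 9 from g, r.
That leaves p = 1. Remove 1 from r.
So r = 4.

4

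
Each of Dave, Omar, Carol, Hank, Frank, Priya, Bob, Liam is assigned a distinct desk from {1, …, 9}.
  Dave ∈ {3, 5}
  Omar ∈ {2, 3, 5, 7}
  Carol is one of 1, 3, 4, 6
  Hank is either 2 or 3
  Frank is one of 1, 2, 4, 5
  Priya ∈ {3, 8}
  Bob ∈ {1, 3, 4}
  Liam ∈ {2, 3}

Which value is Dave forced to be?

Among the 8 variables, 6 fits only Carol (and all 8 values in {1, 2, 3, 4, 5, 6, 7, 8} must be used), so Carol = 6.
The 7 still-open variables together cover exactly {1, 2, 3, 4, 5, 7, 8} — 7 values for 7 variables — and 7 appears only in Omar's list, so Omar = 7.
Among the 6 still-open variables, 8 fits only Priya (and all 6 values in {1, 2, 3, 4, 5, 8} must be used), so Priya = 8.
Hank and Liam share exactly the 2 values {2, 3}; by pigeonhole those values go to them, so strike 2, 3 from Dave, Frank, Bob.
So Dave = 5.

5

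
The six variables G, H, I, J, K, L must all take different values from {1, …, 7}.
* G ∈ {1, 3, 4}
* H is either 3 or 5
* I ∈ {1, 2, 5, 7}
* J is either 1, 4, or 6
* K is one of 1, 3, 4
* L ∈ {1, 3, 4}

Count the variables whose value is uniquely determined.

G, K, L between them cover only {1, 3, 4} — a naked triple. Remove those values from H, I, J.
H must be 5 (only option left). Eliminate 5 elsewhere: I.
J must be 6 (only option left).
Determined: H=5, J=6. The other variables each still have more than one consistent value. That makes 2.

2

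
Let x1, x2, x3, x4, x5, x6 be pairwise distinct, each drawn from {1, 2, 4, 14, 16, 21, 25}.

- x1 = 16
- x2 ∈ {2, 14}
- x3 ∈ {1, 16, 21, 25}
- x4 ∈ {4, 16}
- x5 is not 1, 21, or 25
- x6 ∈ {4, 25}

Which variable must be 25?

x6

x1's domain is down to {16}, so x1 = 16. Eliminate 16 elsewhere: x3, x4, x5.
That leaves x4 = 4. So x5, x6 can't be 4.
So 25 goes to x6.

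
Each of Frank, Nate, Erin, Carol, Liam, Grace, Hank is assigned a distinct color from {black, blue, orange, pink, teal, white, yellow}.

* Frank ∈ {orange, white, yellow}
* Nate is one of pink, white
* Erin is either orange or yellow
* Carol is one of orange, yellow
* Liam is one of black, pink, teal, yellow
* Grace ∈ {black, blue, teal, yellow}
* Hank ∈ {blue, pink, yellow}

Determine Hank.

Erin and Carol between them cover only {orange, yellow} — a naked pair. Remove those values from Frank, Liam, Grace, Hank.
That leaves Frank = white. Remove white from Nate.
That leaves Nate = pink. Eliminate pink elsewhere: Liam, Hank.
So Hank = blue.

blue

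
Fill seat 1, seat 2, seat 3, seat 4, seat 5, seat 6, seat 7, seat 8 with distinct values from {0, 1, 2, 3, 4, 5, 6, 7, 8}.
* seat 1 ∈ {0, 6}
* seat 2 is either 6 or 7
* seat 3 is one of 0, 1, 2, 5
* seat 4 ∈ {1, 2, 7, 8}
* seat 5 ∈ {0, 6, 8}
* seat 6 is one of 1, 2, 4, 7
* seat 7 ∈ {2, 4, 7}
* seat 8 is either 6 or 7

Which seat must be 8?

The 8 variables together cover exactly {0, 1, 2, 4, 5, 6, 7, 8} — 8 values for 8 variables — and 5 appears only in seat 3's list, so seat 3 = 5.
The 2 variables seat 2 and seat 8 are confined to {6, 7}, which locks those values in; drop them from seat 1, seat 4, seat 5, seat 6, seat 7.
seat 1 must be 0 (only option left). Strike 0 from seat 5.
So 8 goes to seat 5.

seat 5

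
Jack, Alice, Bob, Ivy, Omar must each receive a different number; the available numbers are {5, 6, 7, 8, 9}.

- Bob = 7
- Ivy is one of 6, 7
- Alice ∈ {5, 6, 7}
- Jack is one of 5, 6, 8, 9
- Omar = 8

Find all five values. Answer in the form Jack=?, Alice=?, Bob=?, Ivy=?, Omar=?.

Jack=9, Alice=5, Bob=7, Ivy=6, Omar=8

Bob's domain is down to {7}, so Bob = 7. So Alice, Ivy can't be 7.
Ivy must be 6 (only option left). Remove 6 from Jack, Alice.
Omar must be 8 (only option left). Remove 8 from Jack.
Alice must be 5 (only option left). So Jack can't be 5.
Jack's domain is down to {9}, so Jack = 9.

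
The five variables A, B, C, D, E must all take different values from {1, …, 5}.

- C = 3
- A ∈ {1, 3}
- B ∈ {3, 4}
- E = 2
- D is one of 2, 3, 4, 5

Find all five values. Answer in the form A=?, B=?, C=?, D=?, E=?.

C must be 3 (only option left). So A, B, D can't be 3.
That leaves E = 2. Remove 2 from D.
That leaves A = 1.
That leaves B = 4. Remove 4 from D.
D has just one choice, so D = 5.

A=1, B=4, C=3, D=5, E=2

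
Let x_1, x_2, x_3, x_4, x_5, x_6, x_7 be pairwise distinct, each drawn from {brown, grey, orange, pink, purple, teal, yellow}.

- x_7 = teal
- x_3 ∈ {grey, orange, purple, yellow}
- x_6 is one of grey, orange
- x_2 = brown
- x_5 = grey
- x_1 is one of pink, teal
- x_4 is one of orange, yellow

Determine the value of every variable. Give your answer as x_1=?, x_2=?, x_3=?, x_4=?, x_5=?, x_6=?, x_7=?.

x_2 has just one choice, so x_2 = brown.
x_5 must be grey (only option left). Strike grey from x_3, x_6.
x_6's domain is down to {orange}, so x_6 = orange. Remove orange from x_3, x_4.
x_7 must be teal (only option left). So x_1 can't be teal.
x_1's domain is down to {pink}, so x_1 = pink.
x_4 must be yellow (only option left). Remove yellow from x_3.
x_3's domain is down to {purple}, so x_3 = purple.

x_1=pink, x_2=brown, x_3=purple, x_4=yellow, x_5=grey, x_6=orange, x_7=teal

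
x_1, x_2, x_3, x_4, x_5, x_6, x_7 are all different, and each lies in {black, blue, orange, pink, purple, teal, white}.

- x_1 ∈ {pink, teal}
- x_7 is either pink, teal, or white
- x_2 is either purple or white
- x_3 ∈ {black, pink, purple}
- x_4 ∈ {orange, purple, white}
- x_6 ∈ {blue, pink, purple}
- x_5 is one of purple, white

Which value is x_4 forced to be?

orange

The 7 variables together cover exactly {black, blue, orange, pink, purple, teal, white} — 7 values for 7 variables — and black appears only in x_3's list, so x_3 = black.
The 6 still-open variables draw from only 6 values {blue, orange, pink, purple, teal, white}, so each is used; only x_6 can be blue, hence x_6 = blue.
Among the 5 still-open variables, orange fits only x_4 (and all 5 values in {orange, pink, purple, teal, white} must be used), so x_4 = orange.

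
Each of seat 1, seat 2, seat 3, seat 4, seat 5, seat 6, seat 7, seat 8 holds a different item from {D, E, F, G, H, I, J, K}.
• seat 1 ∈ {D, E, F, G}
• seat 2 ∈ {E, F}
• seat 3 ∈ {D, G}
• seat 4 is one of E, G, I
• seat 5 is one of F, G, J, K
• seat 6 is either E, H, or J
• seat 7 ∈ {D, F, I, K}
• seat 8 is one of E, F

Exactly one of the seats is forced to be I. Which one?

seat 4

The 8 variables together cover exactly {D, E, F, G, H, I, J, K} — 8 values for 8 variables — and H appears only in seat 6's list, so seat 6 = H.
Among the 7 still-open variables, J fits only seat 5 (and all 7 values in {D, E, F, G, I, J, K} must be used), so seat 5 = J.
The 6 still-open variables together cover exactly {D, E, F, G, I, K} — 6 values for 6 variables — and K appears only in seat 7's list, so seat 7 = K.
The 5 still-open variables together cover exactly {D, E, F, G, I} — 5 values for 5 variables — and I appears only in seat 4's list, so seat 4 = I.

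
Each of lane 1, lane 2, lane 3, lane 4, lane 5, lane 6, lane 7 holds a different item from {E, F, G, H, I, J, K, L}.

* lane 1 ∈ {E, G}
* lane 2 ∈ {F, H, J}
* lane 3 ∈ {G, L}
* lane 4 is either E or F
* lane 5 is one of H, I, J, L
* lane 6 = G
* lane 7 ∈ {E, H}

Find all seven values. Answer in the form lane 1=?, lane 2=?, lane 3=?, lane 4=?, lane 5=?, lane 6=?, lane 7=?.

lane 1=E, lane 2=J, lane 3=L, lane 4=F, lane 5=I, lane 6=G, lane 7=H

lane 6 must be G (only option left). Eliminate G elsewhere: lane 1, lane 3.
lane 1's domain is down to {E}, so lane 1 = E. Strike E from lane 4, lane 7.
That leaves lane 3 = L. Remove L from lane 5.
That leaves lane 4 = F. Eliminate F elsewhere: lane 2.
lane 7 must be H (only option left). So lane 2, lane 5 can't be H.
lane 2 has just one choice, so lane 2 = J. Remove J from lane 5.
lane 5 has just one choice, so lane 5 = I.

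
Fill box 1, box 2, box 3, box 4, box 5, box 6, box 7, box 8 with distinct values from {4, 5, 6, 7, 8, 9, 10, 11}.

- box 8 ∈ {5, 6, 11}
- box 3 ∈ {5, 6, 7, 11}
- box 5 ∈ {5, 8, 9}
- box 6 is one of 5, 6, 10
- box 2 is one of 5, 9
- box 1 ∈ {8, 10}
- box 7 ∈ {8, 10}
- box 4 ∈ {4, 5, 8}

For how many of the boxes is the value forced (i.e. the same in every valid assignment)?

Among the 8 variables, 4 fits only box 4 (and all 8 values in {4, 5, 6, 7, 8, 9, 10, 11} must be used), so box 4 = 4.
The 7 still-open variables draw from only 7 values {5, 6, 7, 8, 9, 10, 11}, so each is used; only box 3 can be 7, hence box 3 = 7.
The 6 still-open variables together cover exactly {5, 6, 8, 9, 10, 11} — 6 values for 6 variables — and 11 appears only in box 8's list, so box 8 = 11.
The 5 still-open variables together cover exactly {5, 6, 8, 9, 10} — 5 values for 5 variables — and 6 appears only in box 6's list, so box 6 = 6.
The 2 variables box 1 and box 7 are confined to {8, 10}, which locks those values in; drop them from box 5.
Determined: box 3=7, box 4=4, box 6=6, box 8=11. The other boxes each still have more than one consistent value. That makes 4.

4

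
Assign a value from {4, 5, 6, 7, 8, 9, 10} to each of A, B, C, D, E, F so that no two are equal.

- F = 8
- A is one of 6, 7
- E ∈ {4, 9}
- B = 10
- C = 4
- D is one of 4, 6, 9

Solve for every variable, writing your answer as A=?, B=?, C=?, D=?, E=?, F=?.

B's domain is down to {10}, so B = 10.
C's domain is down to {4}, so C = 4. Remove 4 from D, E.
That leaves E = 9. So D can't be 9.
F must be 8 (only option left).
D has just one choice, so D = 6. So A can't be 6.
That leaves A = 7.

A=7, B=10, C=4, D=6, E=9, F=8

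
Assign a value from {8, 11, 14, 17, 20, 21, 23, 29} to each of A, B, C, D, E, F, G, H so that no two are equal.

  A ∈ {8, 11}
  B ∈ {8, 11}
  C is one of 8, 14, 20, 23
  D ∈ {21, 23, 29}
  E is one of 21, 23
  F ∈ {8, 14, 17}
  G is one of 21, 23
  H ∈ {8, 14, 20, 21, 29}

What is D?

29

The 8 variables draw from only 8 values {8, 11, 14, 17, 20, 21, 23, 29}, so each is used; only F can be 17, hence F = 17.
A and B between them cover only {8, 11} — a naked pair. Remove those values from C, H.
E and G share exactly the 2 values {21, 23}; by pigeonhole those values go to them, so strike 21, 23 from C, D, H.
So D = 29.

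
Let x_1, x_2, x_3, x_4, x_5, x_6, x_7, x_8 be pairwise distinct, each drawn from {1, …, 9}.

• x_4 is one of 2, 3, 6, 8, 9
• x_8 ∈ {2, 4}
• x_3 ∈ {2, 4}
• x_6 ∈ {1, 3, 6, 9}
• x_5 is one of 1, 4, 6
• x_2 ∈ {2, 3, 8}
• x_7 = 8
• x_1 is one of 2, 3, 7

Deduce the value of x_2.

3

x_7 has just one choice, so x_7 = 8. So x_2, x_4 can't be 8.
The 7 still-open variables together cover exactly {1, 2, 3, 4, 6, 7, 9} — 7 values for 7 variables — and 7 appears only in x_1's list, so x_1 = 7.
x_3 and x_8 share exactly the 2 values {2, 4}; by pigeonhole those values go to them, so strike 2, 4 from x_2, x_4, x_5.
So x_2 = 3.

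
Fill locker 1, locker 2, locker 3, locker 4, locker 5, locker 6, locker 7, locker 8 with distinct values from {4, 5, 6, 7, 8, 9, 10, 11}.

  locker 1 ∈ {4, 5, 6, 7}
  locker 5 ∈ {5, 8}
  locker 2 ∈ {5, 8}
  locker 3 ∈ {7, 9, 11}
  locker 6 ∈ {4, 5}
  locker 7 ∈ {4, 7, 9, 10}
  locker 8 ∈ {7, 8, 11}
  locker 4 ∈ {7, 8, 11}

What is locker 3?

9

Among the 8 variables, 6 fits only locker 1 (and all 8 values in {4, 5, 6, 7, 8, 9, 10, 11} must be used), so locker 1 = 6.
Among the 7 still-open variables, 10 fits only locker 7 (and all 7 values in {4, 5, 7, 8, 9, 10, 11} must be used), so locker 7 = 10.
The 6 still-open variables draw from only 6 values {4, 5, 7, 8, 9, 11}, so each is used; only locker 6 can be 4, hence locker 6 = 4.
Among the 5 still-open variables, 9 fits only locker 3 (and all 5 values in {5, 7, 8, 9, 11} must be used), so locker 3 = 9.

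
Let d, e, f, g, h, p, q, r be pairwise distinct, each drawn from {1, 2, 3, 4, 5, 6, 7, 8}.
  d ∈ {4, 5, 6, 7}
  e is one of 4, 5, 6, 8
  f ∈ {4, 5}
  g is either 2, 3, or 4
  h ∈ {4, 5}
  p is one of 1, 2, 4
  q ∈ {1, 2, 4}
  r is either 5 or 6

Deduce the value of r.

The 8 variables draw from only 8 values {1, 2, 3, 4, 5, 6, 7, 8}, so each is used; only g can be 3, hence g = 3.
The 7 still-open variables together cover exactly {1, 2, 4, 5, 6, 7, 8} — 7 values for 7 variables — and 7 appears only in d's list, so d = 7.
The 6 still-open variables together cover exactly {1, 2, 4, 5, 6, 8} — 6 values for 6 variables — and 8 appears only in e's list, so e = 8.
The 5 still-open variables draw from only 5 values {1, 2, 4, 5, 6}, so each is used; only r can be 6, hence r = 6.

6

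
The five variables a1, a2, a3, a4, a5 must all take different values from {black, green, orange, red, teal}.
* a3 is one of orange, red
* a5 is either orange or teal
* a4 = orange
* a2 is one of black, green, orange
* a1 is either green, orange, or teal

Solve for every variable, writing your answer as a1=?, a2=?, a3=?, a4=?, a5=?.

a4's domain is down to {orange}, so a4 = orange. Eliminate orange elsewhere: a1, a2, a3, a5.
a5 must be teal (only option left). Eliminate teal elsewhere: a1.
a1's domain is down to {green}, so a1 = green. So a2 can't be green.
a2 must be black (only option left).
That leaves a3 = red.

a1=green, a2=black, a3=red, a4=orange, a5=teal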